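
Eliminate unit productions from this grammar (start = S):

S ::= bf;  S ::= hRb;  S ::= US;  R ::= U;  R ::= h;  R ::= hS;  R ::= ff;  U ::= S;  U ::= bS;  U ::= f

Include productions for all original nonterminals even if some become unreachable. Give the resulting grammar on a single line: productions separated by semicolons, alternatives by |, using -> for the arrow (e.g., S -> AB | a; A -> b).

Unit productions: R->U, U->S.
Unit pairs (A ⇒* B via units): (R,S), (R,U), (U,S).
S: inherits non-unit rules of {S} → US | bf | hRb.
R: inherits non-unit rules of {R, S, U} → US | bS | bf | f | ff | h | hRb | hS.
U: inherits non-unit rules of {S, U} → US | bS | bf | f | hRb.

S -> US | bf | hRb; R -> f | h | US | bS | bf | ff | hS | hRb; U -> f | US | bS | bf | hRb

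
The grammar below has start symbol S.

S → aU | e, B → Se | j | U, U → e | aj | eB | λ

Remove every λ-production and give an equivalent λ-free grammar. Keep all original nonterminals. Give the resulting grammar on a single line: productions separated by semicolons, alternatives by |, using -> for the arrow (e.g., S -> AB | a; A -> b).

S -> a | e | aU; B -> U | j | Se; U -> e | aj | eB

Nullable set: {B, U}.
S -> aU: U nullable, giving a | aU.
B -> U: U nullable, giving U.
Drop U -> λ.
U -> eB: B nullable, giving e | eB.
Unchanged (no nullable symbols): S -> e; B -> Se; B -> j; U -> aj; U -> e.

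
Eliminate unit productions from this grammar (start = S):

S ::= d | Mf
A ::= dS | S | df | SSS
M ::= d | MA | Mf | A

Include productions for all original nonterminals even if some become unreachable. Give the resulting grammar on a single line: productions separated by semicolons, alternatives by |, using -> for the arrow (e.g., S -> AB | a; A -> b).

S -> d | Mf; A -> d | Mf | dS | df | SSS; M -> d | MA | Mf | dS | df | SSS

Unit productions: A->S, M->A.
Unit pairs (A ⇒* B via units): (A,S), (M,A), (M,S).
S: inherits non-unit rules of {S} → Mf | d.
A: inherits non-unit rules of {A, S} → Mf | SSS | d | dS | df.
M: inherits non-unit rules of {A, M, S} → MA | Mf | SSS | d | dS | df.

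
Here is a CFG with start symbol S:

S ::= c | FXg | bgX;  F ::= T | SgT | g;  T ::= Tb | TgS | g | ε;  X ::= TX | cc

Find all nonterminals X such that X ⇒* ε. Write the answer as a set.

{F, T}

Directly nullable (have an ε-rule): {T}.
F is nullable via F -> T (every symbol on the right is already known nullable).
Not nullable: S, X — each has a terminal in every rule's right-hand side or depends on a non-nullable symbol.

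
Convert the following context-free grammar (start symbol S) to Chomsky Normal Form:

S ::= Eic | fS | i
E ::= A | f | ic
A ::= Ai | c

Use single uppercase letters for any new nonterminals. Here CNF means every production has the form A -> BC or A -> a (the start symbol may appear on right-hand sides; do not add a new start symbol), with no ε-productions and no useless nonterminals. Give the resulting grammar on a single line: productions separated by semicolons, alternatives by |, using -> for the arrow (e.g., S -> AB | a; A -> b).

S -> i | DS | EF; A -> c | AB; B -> i; C -> c; D -> f; E -> c | f | AB | BC; F -> BC

No ε-productions.
After unit-elimination: S -> i | fS | Eic; A -> c | Ai; E -> c | f | Ai | ic.
TERM: introduce C -> c, D -> f, B -> i and substitute in every rule of length ≥2.
BIN: S -> EBC becomes S -> EF, F -> BC.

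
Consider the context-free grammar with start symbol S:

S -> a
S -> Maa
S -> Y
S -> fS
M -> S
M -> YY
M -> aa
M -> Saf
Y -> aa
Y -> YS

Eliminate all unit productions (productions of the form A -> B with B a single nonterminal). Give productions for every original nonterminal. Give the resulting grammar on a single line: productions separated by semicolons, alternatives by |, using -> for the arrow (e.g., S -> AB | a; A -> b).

S -> a | YS | aa | fS | Maa; M -> a | YS | YY | aa | fS | Maa | Saf; Y -> YS | aa

Unit productions: M->S, S->Y.
Unit pairs (A ⇒* B via units): (M,S), (M,Y), (S,Y).
S: inherits non-unit rules of {S, Y} → Maa | YS | a | aa | fS.
M: inherits non-unit rules of {M, S, Y} → Maa | Saf | YS | YY | a | aa | fS.
Y: inherits non-unit rules of {Y} → YS | aa.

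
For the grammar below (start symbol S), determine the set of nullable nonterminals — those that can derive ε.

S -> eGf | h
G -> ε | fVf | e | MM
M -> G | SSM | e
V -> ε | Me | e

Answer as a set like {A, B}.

Directly nullable (have an ε-rule): {G, V}.
M is nullable via M -> G (every symbol on the right is already known nullable).
Not nullable: S — each has a terminal in every rule's right-hand side or depends on a non-nullable symbol.

{G, M, V}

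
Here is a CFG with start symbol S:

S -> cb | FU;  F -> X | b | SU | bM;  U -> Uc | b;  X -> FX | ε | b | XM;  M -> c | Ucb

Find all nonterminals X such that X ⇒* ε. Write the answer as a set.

Directly nullable (have an ε-rule): {X}.
F is nullable via F -> X (every symbol on the right is already known nullable).
Not nullable: M, S, U — each has a terminal in every rule's right-hand side or depends on a non-nullable symbol.

{F, X}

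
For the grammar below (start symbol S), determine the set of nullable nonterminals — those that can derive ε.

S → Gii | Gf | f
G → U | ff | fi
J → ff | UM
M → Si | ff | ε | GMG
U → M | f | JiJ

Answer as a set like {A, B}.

Directly nullable (have an ε-rule): {M}.
U is nullable via U -> M (every symbol on the right is already known nullable).
G is nullable via G -> U (every symbol on the right is already known nullable).
J is nullable via J -> UM (every symbol on the right is already known nullable).
Not nullable: S — each has a terminal in every rule's right-hand side or depends on a non-nullable symbol.

{G, J, M, U}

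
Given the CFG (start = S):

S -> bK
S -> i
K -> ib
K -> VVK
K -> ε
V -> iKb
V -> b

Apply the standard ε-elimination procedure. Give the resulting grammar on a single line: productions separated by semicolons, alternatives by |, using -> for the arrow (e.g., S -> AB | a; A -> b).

S -> b | i | bK; K -> VV | ib | VVK; V -> b | ib | iKb

Nullable set: {K}.
S -> bK: K nullable, giving b | bK.
Drop K -> ε.
K -> VVK: K nullable, giving VV | VVK.
V -> iKb: K nullable, giving iKb | ib.
Unchanged (no nullable symbols): S -> i; K -> ib; V -> b.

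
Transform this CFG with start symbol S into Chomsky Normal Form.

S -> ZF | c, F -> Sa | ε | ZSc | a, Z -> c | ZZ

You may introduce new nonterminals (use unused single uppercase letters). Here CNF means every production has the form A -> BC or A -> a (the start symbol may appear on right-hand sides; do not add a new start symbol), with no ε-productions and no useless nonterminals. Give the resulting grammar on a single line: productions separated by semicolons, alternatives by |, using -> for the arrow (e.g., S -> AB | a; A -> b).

Nullable: {F}; after ε-elimination: S -> Z | c | ZF; F -> a | Sa | ZSc; Z -> c | ZZ.
After unit-elimination: S -> c | ZF | ZZ; F -> a | Sa | ZSc; Z -> c | ZZ.
TERM: introduce A -> a, B -> c and substitute in every rule of length ≥2.
BIN: F -> ZSB becomes F -> ZC, C -> SB.

S -> c | ZF | ZZ; A -> a; B -> c; C -> SB; F -> a | SA | ZC; Z -> c | ZZ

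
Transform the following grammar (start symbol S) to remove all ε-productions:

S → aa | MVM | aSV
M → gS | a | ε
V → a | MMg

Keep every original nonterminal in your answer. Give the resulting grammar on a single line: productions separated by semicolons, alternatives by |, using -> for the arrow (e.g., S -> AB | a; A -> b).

S -> V | MV | VM | aa | MVM | aSV; M -> a | gS; V -> a | g | Mg | MMg

Nullable set: {M}.
S -> MVM: M, M nullable, giving MV | MVM | V | VM.
Drop M -> ε.
V -> MMg: M, M nullable, giving MMg | Mg | g.
Unchanged (no nullable symbols): S -> aSV; S -> aa; M -> a; M -> gS; V -> a.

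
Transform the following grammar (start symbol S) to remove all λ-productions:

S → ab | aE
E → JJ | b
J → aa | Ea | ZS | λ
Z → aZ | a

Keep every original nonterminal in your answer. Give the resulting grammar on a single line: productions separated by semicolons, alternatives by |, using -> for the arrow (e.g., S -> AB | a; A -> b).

Nullable set: {E, J}.
S -> aE: E nullable, giving a | aE.
E -> JJ: J, J nullable, giving J | JJ.
Drop J -> λ.
J -> Ea: E nullable, giving Ea | a.
Unchanged (no nullable symbols): S -> ab; E -> b; J -> ZS; J -> aa; Z -> a; Z -> aZ.

S -> a | aE | ab; E -> J | b | JJ; J -> a | Ea | ZS | aa; Z -> a | aZ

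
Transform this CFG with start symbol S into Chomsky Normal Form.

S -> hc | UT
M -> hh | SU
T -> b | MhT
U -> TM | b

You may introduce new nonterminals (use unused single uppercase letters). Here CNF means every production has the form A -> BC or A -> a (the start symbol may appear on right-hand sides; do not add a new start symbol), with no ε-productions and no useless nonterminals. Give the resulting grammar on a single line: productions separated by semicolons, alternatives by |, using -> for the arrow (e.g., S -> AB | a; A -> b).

S -> AB | UT; A -> h; B -> c; C -> AT; M -> AA | SU; T -> b | MC; U -> b | TM

No ε-productions.
No unit productions to eliminate.
TERM: introduce B -> c, A -> h and substitute in every rule of length ≥2.
BIN: T -> MAT becomes T -> MC, C -> AT.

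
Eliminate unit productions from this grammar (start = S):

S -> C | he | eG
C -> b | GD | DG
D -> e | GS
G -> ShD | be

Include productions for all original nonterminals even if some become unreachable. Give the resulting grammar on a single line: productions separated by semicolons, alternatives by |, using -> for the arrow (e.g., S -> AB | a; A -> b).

Unit productions: S->C.
Unit pairs (A ⇒* B via units): (S,C).
S: inherits non-unit rules of {C, S} → DG | GD | b | eG | he.
C: inherits non-unit rules of {C} → DG | GD | b.
D: inherits non-unit rules of {D} → GS | e.
G: inherits non-unit rules of {G} → ShD | be.

S -> b | DG | GD | eG | he; C -> b | DG | GD; D -> e | GS; G -> be | ShD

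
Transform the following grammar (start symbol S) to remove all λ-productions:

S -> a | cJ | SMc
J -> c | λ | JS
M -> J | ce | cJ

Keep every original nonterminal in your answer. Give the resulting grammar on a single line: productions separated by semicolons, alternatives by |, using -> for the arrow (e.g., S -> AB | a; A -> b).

S -> a | c | Sc | cJ | SMc; J -> S | c | JS; M -> J | c | cJ | ce

Nullable set: {J, M}.
S -> SMc: M nullable, giving SMc | Sc.
S -> cJ: J nullable, giving c | cJ.
Drop J -> λ.
J -> JS: J nullable, giving JS | S.
M -> J: J nullable, giving J.
M -> cJ: J nullable, giving c | cJ.
Unchanged (no nullable symbols): S -> a; J -> c; M -> ce.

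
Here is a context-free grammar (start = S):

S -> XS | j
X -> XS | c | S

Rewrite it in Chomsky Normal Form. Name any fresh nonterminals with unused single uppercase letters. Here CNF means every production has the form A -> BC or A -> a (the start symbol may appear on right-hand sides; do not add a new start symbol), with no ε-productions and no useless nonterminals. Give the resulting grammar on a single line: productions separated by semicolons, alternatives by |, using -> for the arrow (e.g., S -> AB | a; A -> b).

No ε-productions.
After unit-elimination: S -> j | XS; X -> c | j | XS.

S -> j | XS; X -> c | j | XS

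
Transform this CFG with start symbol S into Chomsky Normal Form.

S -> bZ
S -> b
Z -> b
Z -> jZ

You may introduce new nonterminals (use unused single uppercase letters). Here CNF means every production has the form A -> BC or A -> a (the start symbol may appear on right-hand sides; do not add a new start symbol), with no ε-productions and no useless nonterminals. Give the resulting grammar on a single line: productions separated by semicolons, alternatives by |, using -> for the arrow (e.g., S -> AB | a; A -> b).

No ε-productions.
No unit productions to eliminate.
TERM: introduce A -> b, B -> j and substitute in every rule of length ≥2.

S -> b | AZ; A -> b; B -> j; Z -> b | BZ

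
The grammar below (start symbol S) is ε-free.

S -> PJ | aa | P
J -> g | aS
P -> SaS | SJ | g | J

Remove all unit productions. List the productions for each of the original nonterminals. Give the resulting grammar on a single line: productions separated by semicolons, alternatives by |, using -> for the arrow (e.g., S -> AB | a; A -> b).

Unit productions: P->J, S->P.
Unit pairs (A ⇒* B via units): (P,J), (S,J), (S,P).
S: inherits non-unit rules of {J, P, S} → PJ | SJ | SaS | aS | aa | g.
J: inherits non-unit rules of {J} → aS | g.
P: inherits non-unit rules of {J, P} → SJ | SaS | aS | g.

S -> g | PJ | SJ | aS | aa | SaS; J -> g | aS; P -> g | SJ | aS | SaS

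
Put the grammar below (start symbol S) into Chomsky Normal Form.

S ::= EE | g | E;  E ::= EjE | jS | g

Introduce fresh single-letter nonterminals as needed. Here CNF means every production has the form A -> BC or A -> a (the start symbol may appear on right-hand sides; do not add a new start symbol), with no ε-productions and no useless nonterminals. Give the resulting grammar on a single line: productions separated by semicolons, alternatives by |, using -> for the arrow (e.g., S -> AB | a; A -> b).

No ε-productions.
After unit-elimination: S -> g | EE | jS | EjE; E -> g | jS | EjE.
TERM: introduce A -> j and substitute in every rule of length ≥2.
BIN: E -> EAE becomes E -> EB, B -> AE; S -> EAE becomes S -> EC, C -> AE.

S -> g | AS | EC | EE; A -> j; B -> AE; C -> AE; E -> g | AS | EB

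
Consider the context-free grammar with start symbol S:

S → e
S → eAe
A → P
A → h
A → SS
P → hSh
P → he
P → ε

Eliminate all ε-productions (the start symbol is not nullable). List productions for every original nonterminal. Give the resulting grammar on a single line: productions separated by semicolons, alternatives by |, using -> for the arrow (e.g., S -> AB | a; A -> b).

Nullable set: {A, P}.
S -> eAe: A nullable, giving eAe | ee.
A -> P: P nullable, giving P.
Drop P -> ε.
Unchanged (no nullable symbols): S -> e; A -> SS; A -> h; P -> hSh; P -> he.

S -> e | ee | eAe; A -> P | h | SS; P -> he | hSh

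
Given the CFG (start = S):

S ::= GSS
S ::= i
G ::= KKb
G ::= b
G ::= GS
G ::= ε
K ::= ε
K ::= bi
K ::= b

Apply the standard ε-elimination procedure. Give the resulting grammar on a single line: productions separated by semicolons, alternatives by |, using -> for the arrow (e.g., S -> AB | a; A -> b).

Nullable set: {G, K}.
S -> GSS: G nullable, giving GSS | SS.
Drop G -> ε.
G -> GS: G nullable, giving GS | S.
G -> KKb: K, K nullable, giving KKb | Kb | b.
Drop K -> ε.
Unchanged (no nullable symbols): S -> i; G -> b; K -> b; K -> bi.

S -> i | SS | GSS; G -> S | b | GS | Kb | KKb; K -> b | bi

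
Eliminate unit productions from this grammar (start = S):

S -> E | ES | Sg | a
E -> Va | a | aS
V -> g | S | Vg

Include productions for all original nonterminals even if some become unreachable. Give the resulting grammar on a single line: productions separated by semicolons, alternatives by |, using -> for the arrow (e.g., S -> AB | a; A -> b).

S -> a | ES | Sg | Va | aS; E -> a | Va | aS; V -> a | g | ES | Sg | Va | Vg | aS

Unit productions: S->E, V->S.
Unit pairs (A ⇒* B via units): (S,E), (V,E), (V,S).
S: inherits non-unit rules of {E, S} → ES | Sg | Va | a | aS.
E: inherits non-unit rules of {E} → Va | a | aS.
V: inherits non-unit rules of {E, S, V} → ES | Sg | Va | Vg | a | aS | g.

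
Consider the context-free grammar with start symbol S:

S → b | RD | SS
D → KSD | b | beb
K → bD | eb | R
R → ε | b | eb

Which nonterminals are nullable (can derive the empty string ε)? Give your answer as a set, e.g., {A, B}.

Directly nullable (have an ε-rule): {R}.
K is nullable via K -> R (every symbol on the right is already known nullable).
Not nullable: D, S — each has a terminal in every rule's right-hand side or depends on a non-nullable symbol.

{K, R}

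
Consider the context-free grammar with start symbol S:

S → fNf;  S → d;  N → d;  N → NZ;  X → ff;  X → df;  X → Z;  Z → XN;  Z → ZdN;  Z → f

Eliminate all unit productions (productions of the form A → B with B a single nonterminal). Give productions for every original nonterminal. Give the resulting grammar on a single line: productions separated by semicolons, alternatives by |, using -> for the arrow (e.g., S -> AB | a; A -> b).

Unit productions: X->Z.
Unit pairs (A ⇒* B via units): (X,Z).
S: inherits non-unit rules of {S} → d | fNf.
N: inherits non-unit rules of {N} → NZ | d.
X: inherits non-unit rules of {X, Z} → XN | ZdN | df | f | ff.
Z: inherits non-unit rules of {Z} → XN | ZdN | f.

S -> d | fNf; N -> d | NZ; X -> f | XN | df | ff | ZdN; Z -> f | XN | ZdN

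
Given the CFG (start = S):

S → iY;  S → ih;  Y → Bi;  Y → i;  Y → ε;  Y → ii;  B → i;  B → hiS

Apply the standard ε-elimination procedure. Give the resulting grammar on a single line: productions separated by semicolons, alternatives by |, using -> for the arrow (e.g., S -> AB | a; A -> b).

Nullable set: {Y}.
S -> iY: Y nullable, giving i | iY.
Drop Y -> ε.
Unchanged (no nullable symbols): S -> ih; B -> hiS; B -> i; Y -> Bi; Y -> i; Y -> ii.

S -> i | iY | ih; B -> i | hiS; Y -> i | Bi | ii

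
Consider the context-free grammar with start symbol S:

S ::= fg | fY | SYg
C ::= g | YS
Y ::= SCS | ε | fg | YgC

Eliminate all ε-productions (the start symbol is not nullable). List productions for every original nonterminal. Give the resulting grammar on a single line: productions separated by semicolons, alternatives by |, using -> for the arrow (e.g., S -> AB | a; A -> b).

S -> f | Sg | fY | fg | SYg; C -> S | g | YS; Y -> fg | gC | SCS | YgC

Nullable set: {Y}.
S -> SYg: Y nullable, giving SYg | Sg.
S -> fY: Y nullable, giving f | fY.
C -> YS: Y nullable, giving S | YS.
Drop Y -> ε.
Y -> YgC: Y nullable, giving YgC | gC.
Unchanged (no nullable symbols): S -> fg; C -> g; Y -> SCS; Y -> fg.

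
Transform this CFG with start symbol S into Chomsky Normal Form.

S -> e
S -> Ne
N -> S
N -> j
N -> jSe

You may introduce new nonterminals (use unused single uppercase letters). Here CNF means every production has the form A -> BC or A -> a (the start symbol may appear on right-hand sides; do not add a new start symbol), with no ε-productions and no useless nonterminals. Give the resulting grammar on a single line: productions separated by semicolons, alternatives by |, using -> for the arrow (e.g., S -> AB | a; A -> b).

S -> e | NA; A -> e; B -> j; C -> SA; N -> e | j | BC | NA

No ε-productions.
After unit-elimination: S -> e | Ne; N -> e | j | Ne | jSe.
TERM: introduce A -> e, B -> j and substitute in every rule of length ≥2.
BIN: N -> BSA becomes N -> BC, C -> SA.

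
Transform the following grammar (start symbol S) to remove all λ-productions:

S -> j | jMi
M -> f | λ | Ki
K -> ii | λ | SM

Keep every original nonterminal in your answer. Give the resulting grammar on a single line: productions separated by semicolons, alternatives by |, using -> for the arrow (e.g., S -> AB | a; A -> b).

Nullable set: {K, M}.
S -> jMi: M nullable, giving jMi | ji.
Drop K -> λ.
K -> SM: M nullable, giving S | SM.
Drop M -> λ.
M -> Ki: K nullable, giving Ki | i.
Unchanged (no nullable symbols): S -> j; K -> ii; M -> f.

S -> j | ji | jMi; K -> S | SM | ii; M -> f | i | Ki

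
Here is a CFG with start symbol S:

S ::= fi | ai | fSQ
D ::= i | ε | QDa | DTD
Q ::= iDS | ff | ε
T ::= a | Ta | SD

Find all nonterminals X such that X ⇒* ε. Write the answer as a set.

Directly nullable (have an ε-rule): {D, Q}.
Not nullable: S, T — each has a terminal in every rule's right-hand side or depends on a non-nullable symbol.

{D, Q}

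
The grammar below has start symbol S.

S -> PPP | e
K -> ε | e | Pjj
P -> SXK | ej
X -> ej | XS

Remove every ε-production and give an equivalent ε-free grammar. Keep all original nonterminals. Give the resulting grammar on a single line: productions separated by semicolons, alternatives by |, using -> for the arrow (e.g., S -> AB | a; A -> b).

S -> e | PPP; K -> e | Pjj; P -> SX | ej | SXK; X -> XS | ej

Nullable set: {K}.
Drop K -> ε.
P -> SXK: K nullable, giving SX | SXK.
Unchanged (no nullable symbols): S -> PPP; S -> e; K -> Pjj; K -> e; P -> ej; X -> XS; X -> ej.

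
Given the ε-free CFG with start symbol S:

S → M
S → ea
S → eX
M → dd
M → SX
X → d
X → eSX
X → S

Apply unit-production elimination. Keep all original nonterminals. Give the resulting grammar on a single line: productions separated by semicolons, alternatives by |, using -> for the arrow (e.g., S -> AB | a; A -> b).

Unit productions: S->M, X->S.
Unit pairs (A ⇒* B via units): (S,M), (X,M), (X,S).
S: inherits non-unit rules of {M, S} → SX | dd | eX | ea.
M: inherits non-unit rules of {M} → SX | dd.
X: inherits non-unit rules of {M, S, X} → SX | d | dd | eSX | eX | ea.

S -> SX | dd | eX | ea; M -> SX | dd; X -> d | SX | dd | eX | ea | eSX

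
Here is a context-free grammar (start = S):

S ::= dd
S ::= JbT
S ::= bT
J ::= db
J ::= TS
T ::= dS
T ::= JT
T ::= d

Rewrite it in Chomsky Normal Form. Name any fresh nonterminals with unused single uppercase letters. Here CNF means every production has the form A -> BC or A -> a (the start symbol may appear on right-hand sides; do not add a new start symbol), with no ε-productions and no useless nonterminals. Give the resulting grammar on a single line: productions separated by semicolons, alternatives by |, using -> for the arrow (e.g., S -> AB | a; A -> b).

S -> AA | BT | JC; A -> d; B -> b; C -> BT; J -> AB | TS; T -> d | AS | JT

No ε-productions.
No unit productions to eliminate.
TERM: introduce B -> b, A -> d and substitute in every rule of length ≥2.
BIN: S -> JBT becomes S -> JC, C -> BT.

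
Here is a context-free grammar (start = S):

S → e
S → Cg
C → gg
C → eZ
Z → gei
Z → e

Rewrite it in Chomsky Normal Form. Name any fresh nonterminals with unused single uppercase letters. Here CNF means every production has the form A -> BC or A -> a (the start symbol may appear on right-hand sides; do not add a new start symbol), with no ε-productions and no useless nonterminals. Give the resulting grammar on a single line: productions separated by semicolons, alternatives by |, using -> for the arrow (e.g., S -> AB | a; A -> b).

No ε-productions.
No unit productions to eliminate.
TERM: introduce A -> e, B -> g, D -> i and substitute in every rule of length ≥2.
BIN: Z -> BAD becomes Z -> BE, E -> AD.

S -> e | CB; A -> e; B -> g; C -> AZ | BB; D -> i; E -> AD; Z -> e | BE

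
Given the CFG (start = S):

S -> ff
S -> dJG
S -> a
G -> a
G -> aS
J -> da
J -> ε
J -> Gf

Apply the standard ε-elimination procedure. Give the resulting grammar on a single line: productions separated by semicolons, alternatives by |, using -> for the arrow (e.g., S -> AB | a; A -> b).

S -> a | dG | ff | dJG; G -> a | aS; J -> Gf | da

Nullable set: {J}.
S -> dJG: J nullable, giving dG | dJG.
Drop J -> ε.
Unchanged (no nullable symbols): S -> a; S -> ff; G -> a; G -> aS; J -> Gf; J -> da.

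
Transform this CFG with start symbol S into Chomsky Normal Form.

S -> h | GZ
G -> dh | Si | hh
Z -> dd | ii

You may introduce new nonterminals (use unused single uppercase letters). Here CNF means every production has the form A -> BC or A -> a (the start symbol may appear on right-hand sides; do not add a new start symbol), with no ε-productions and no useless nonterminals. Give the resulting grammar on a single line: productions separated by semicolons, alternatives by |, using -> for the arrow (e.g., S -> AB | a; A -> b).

No ε-productions.
No unit productions to eliminate.
TERM: introduce B -> d, C -> h, A -> i and substitute in every rule of length ≥2.

S -> h | GZ; A -> i; B -> d; C -> h; G -> BC | CC | SA; Z -> AA | BB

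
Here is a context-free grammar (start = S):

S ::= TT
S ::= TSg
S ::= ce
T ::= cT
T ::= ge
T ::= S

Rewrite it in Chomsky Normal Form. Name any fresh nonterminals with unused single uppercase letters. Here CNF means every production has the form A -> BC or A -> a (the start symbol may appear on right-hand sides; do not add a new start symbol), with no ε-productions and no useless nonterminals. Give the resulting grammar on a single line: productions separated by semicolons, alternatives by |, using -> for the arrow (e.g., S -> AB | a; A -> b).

S -> BC | TD | TT; A -> g; B -> c; C -> e; D -> SA; E -> SA; T -> AC | BC | BT | TE | TT

No ε-productions.
After unit-elimination: S -> TT | ce | TSg; T -> TT | cT | ce | ge | TSg.
TERM: introduce B -> c, C -> e, A -> g and substitute in every rule of length ≥2.
BIN: S -> TSA becomes S -> TD, D -> SA; T -> TSA becomes T -> TE, E -> SA.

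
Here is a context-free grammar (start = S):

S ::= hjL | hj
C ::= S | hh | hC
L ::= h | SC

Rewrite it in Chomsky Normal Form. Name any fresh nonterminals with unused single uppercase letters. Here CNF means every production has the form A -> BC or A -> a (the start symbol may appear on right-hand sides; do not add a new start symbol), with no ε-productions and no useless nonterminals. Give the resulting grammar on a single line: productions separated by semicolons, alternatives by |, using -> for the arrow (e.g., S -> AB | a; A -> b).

S -> AB | AE; A -> h; B -> j; C -> AA | AB | AC | AD; D -> BL; E -> BL; L -> h | SC

No ε-productions.
After unit-elimination: S -> hj | hjL; C -> hC | hh | hj | hjL; L -> h | SC.
TERM: introduce A -> h, B -> j and substitute in every rule of length ≥2.
BIN: C -> ABL becomes C -> AD, D -> BL; S -> ABL becomes S -> AE, E -> BL.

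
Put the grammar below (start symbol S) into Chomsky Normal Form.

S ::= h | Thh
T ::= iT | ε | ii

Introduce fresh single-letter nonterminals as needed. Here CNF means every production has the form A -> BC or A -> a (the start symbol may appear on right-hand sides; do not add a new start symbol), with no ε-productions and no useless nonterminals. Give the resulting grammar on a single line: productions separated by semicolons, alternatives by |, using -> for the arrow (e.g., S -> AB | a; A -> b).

Nullable: {T}; after ε-elimination: S -> h | hh | Thh; T -> i | iT | ii.
No unit productions to eliminate.
TERM: introduce A -> h, B -> i and substitute in every rule of length ≥2.
BIN: S -> TAA becomes S -> TC, C -> AA.

S -> h | AA | TC; A -> h; B -> i; C -> AA; T -> i | BB | BT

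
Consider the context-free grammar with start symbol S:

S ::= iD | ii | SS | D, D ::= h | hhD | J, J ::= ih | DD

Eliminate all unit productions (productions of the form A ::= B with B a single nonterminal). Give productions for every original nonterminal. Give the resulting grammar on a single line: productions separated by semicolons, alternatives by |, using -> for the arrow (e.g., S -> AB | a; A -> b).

S -> h | DD | SS | iD | ih | ii | hhD; D -> h | DD | ih | hhD; J -> DD | ih

Unit productions: D->J, S->D.
Unit pairs (A ⇒* B via units): (D,J), (S,D), (S,J).
S: inherits non-unit rules of {D, J, S} → DD | SS | h | hhD | iD | ih | ii.
D: inherits non-unit rules of {D, J} → DD | h | hhD | ih.
J: inherits non-unit rules of {J} → DD | ih.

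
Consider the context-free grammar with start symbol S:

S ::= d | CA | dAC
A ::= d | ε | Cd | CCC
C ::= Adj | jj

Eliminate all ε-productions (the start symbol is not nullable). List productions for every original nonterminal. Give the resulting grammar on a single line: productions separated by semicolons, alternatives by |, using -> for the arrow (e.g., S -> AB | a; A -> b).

Nullable set: {A}.
S -> CA: A nullable, giving C | CA.
S -> dAC: A nullable, giving dAC | dC.
Drop A -> ε.
C -> Adj: A nullable, giving Adj | dj.
Unchanged (no nullable symbols): S -> d; A -> CCC; A -> Cd; A -> d; C -> jj.

S -> C | d | CA | dC | dAC; A -> d | Cd | CCC; C -> dj | jj | Adj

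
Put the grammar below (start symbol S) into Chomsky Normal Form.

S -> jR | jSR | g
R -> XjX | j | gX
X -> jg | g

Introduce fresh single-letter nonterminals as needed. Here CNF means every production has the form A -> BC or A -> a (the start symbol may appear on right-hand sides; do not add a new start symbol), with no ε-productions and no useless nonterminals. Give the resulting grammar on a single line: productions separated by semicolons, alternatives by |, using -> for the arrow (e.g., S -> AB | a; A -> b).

No ε-productions.
No unit productions to eliminate.
TERM: introduce B -> g, A -> j and substitute in every rule of length ≥2.
BIN: R -> XAX becomes R -> XC, C -> AX; S -> ASR becomes S -> AD, D -> SR.

S -> g | AD | AR; A -> j; B -> g; C -> AX; D -> SR; R -> j | BX | XC; X -> g | AB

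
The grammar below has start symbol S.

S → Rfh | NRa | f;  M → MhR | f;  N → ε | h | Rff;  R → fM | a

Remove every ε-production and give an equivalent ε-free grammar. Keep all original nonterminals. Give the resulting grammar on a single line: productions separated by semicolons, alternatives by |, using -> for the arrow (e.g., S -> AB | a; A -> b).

Nullable set: {N}.
S -> NRa: N nullable, giving NRa | Ra.
Drop N -> ε.
Unchanged (no nullable symbols): S -> Rfh; S -> f; M -> MhR; M -> f; N -> Rff; N -> h; R -> a; R -> fM.

S -> f | Ra | NRa | Rfh; M -> f | MhR; N -> h | Rff; R -> a | fM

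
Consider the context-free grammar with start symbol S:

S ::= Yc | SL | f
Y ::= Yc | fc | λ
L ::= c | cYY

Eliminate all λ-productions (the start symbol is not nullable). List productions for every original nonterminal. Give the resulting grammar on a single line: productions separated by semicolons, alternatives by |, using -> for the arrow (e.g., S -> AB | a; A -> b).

S -> c | f | SL | Yc; L -> c | cY | cYY; Y -> c | Yc | fc

Nullable set: {Y}.
S -> Yc: Y nullable, giving Yc | c.
L -> cYY: Y, Y nullable, giving c | cY | cYY.
Drop Y -> λ.
Y -> Yc: Y nullable, giving Yc | c.
Unchanged (no nullable symbols): S -> SL; S -> f; L -> c; Y -> fc.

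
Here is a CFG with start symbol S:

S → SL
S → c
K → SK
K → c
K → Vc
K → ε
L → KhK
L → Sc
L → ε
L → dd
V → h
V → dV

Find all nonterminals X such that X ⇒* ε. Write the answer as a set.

Directly nullable (have an ε-rule): {K, L}.
Not nullable: S, V — each has a terminal in every rule's right-hand side or depends on a non-nullable symbol.

{K, L}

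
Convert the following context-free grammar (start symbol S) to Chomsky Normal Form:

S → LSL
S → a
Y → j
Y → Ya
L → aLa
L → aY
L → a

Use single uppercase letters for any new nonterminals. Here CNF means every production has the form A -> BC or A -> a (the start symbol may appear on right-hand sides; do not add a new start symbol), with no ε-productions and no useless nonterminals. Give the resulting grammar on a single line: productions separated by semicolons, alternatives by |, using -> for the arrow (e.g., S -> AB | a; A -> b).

S -> a | LC; A -> a; B -> LA; C -> SL; L -> a | AB | AY; Y -> j | YA

No ε-productions.
No unit productions to eliminate.
TERM: introduce A -> a and substitute in every rule of length ≥2.
BIN: L -> ALA becomes L -> AB, B -> LA; S -> LSL becomes S -> LC, C -> SL.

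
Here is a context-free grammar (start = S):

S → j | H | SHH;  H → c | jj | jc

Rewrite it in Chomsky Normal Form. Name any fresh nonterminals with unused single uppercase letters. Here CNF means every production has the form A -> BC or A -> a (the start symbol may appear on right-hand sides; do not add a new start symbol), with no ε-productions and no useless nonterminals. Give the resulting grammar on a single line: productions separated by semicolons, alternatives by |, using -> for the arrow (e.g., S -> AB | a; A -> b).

S -> c | j | AA | AB | SC; A -> j; B -> c; C -> HH; H -> c | AA | AB

No ε-productions.
After unit-elimination: S -> c | j | jc | jj | SHH; H -> c | jc | jj.
TERM: introduce B -> c, A -> j and substitute in every rule of length ≥2.
BIN: S -> SHH becomes S -> SC, C -> HH.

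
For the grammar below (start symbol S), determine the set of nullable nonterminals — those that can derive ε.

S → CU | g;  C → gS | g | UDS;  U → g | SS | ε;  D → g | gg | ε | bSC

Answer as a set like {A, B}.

Directly nullable (have an ε-rule): {D, U}.
Not nullable: C, S — each has a terminal in every rule's right-hand side or depends on a non-nullable symbol.

{D, U}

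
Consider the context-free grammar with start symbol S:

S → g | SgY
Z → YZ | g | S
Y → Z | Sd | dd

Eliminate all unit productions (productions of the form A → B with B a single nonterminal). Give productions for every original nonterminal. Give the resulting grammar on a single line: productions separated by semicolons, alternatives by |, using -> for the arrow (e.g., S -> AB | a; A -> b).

S -> g | SgY; Y -> g | Sd | YZ | dd | SgY; Z -> g | YZ | SgY

Unit productions: Y->Z, Z->S.
Unit pairs (A ⇒* B via units): (Y,S), (Y,Z), (Z,S).
S: inherits non-unit rules of {S} → SgY | g.
Y: inherits non-unit rules of {S, Y, Z} → Sd | SgY | YZ | dd | g.
Z: inherits non-unit rules of {S, Z} → SgY | YZ | g.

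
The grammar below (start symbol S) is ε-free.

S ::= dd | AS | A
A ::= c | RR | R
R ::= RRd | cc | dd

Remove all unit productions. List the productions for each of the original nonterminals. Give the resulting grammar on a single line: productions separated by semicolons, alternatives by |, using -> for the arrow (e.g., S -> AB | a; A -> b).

Unit productions: A->R, S->A.
Unit pairs (A ⇒* B via units): (A,R), (S,A), (S,R).
S: inherits non-unit rules of {A, R, S} → AS | RR | RRd | c | cc | dd.
A: inherits non-unit rules of {A, R} → RR | RRd | c | cc | dd.
R: inherits non-unit rules of {R} → RRd | cc | dd.

S -> c | AS | RR | cc | dd | RRd; A -> c | RR | cc | dd | RRd; R -> cc | dd | RRd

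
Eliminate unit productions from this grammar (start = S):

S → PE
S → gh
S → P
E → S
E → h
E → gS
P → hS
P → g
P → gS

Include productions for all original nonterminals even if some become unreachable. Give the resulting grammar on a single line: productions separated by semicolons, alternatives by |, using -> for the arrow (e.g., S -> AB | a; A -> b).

S -> g | PE | gS | gh | hS; E -> g | h | PE | gS | gh | hS; P -> g | gS | hS

Unit productions: E->S, S->P.
Unit pairs (A ⇒* B via units): (E,P), (E,S), (S,P).
S: inherits non-unit rules of {P, S} → PE | g | gS | gh | hS.
E: inherits non-unit rules of {E, P, S} → PE | g | gS | gh | h | hS.
P: inherits non-unit rules of {P} → g | gS | hS.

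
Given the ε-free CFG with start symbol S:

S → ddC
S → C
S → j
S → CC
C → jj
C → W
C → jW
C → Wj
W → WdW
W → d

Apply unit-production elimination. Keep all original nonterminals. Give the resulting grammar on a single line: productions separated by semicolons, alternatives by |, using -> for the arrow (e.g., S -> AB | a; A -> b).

S -> d | j | CC | Wj | jW | jj | WdW | ddC; C -> d | Wj | jW | jj | WdW; W -> d | WdW

Unit productions: C->W, S->C.
Unit pairs (A ⇒* B via units): (C,W), (S,C), (S,W).
S: inherits non-unit rules of {C, S, W} → CC | WdW | Wj | d | ddC | j | jW | jj.
C: inherits non-unit rules of {C, W} → WdW | Wj | d | jW | jj.
W: inherits non-unit rules of {W} → WdW | d.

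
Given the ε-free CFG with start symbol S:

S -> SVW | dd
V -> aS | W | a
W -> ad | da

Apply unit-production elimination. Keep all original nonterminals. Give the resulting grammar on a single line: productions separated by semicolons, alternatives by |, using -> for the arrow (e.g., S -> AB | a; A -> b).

S -> dd | SVW; V -> a | aS | ad | da; W -> ad | da

Unit productions: V->W.
Unit pairs (A ⇒* B via units): (V,W).
S: inherits non-unit rules of {S} → SVW | dd.
V: inherits non-unit rules of {V, W} → a | aS | ad | da.
W: inherits non-unit rules of {W} → ad | da.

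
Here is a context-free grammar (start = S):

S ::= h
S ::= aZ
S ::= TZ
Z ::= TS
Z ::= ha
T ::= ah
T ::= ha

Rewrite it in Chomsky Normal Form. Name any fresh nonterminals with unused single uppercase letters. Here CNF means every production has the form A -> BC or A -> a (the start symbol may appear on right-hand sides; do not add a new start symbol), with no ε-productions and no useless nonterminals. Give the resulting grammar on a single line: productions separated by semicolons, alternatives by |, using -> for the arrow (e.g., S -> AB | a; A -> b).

S -> h | AZ | TZ; A -> a; B -> h; T -> AB | BA; Z -> BA | TS

No ε-productions.
No unit productions to eliminate.
TERM: introduce A -> a, B -> h and substitute in every rule of length ≥2.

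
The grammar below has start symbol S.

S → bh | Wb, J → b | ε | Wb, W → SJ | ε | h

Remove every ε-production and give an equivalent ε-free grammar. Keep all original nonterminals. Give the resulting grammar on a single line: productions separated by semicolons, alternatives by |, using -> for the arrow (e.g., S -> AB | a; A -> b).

Nullable set: {J, W}.
S -> Wb: W nullable, giving Wb | b.
Drop J -> ε.
J -> Wb: W nullable, giving Wb | b.
Drop W -> ε.
W -> SJ: J nullable, giving S | SJ.
Unchanged (no nullable symbols): S -> bh; J -> b; W -> h.

S -> b | Wb | bh; J -> b | Wb; W -> S | h | SJ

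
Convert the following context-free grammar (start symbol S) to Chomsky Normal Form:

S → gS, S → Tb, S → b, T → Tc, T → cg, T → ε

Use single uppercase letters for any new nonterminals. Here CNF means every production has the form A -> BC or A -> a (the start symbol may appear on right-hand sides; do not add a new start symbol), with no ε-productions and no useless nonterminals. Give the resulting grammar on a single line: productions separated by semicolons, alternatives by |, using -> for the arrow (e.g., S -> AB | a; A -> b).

S -> b | BS | TA; A -> b; B -> g; C -> c; T -> c | CB | TC

Nullable: {T}; after ε-elimination: S -> b | Tb | gS; T -> c | Tc | cg.
No unit productions to eliminate.
TERM: introduce A -> b, C -> c, B -> g and substitute in every rule of length ≥2.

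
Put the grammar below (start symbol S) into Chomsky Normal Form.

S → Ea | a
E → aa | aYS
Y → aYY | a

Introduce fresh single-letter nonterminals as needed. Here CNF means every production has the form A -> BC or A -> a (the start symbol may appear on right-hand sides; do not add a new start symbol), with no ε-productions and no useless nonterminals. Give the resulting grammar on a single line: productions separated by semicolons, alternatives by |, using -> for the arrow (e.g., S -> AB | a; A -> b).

No ε-productions.
No unit productions to eliminate.
TERM: introduce A -> a and substitute in every rule of length ≥2.
BIN: E -> AYS becomes E -> AB, B -> YS; Y -> AYY becomes Y -> AC, C -> YY.

S -> a | EA; A -> a; B -> YS; C -> YY; E -> AA | AB; Y -> a | AC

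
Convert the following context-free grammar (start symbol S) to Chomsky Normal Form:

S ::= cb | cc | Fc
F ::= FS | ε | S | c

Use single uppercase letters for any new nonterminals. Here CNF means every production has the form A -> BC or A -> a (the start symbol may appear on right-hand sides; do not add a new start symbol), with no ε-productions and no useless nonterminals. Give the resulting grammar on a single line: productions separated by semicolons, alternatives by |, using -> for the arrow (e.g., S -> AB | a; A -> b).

Nullable: {F}; after ε-elimination: S -> c | Fc | cb | cc; F -> S | c | FS.
After unit-elimination: S -> c | Fc | cb | cc; F -> c | FS | Fc | cb | cc.
TERM: introduce B -> b, A -> c and substitute in every rule of length ≥2.

S -> c | AA | AB | FA; A -> c; B -> b; F -> c | AA | AB | FA | FS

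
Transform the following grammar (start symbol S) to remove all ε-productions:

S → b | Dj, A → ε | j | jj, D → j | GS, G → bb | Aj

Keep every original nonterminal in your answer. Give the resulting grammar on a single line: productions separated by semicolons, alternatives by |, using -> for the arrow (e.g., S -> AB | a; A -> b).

Nullable set: {A}.
Drop A -> ε.
G -> Aj: A nullable, giving Aj | j.
Unchanged (no nullable symbols): S -> Dj; S -> b; A -> j; A -> jj; D -> GS; D -> j; G -> bb.

S -> b | Dj; A -> j | jj; D -> j | GS; G -> j | Aj | bb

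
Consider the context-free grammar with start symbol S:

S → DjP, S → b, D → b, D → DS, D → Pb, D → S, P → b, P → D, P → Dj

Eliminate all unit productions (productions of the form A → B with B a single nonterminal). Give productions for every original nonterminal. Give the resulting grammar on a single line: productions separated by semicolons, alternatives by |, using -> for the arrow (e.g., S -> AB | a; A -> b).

Unit productions: D->S, P->D.
Unit pairs (A ⇒* B via units): (D,S), (P,D), (P,S).
S: inherits non-unit rules of {S} → DjP | b.
D: inherits non-unit rules of {D, S} → DS | DjP | Pb | b.
P: inherits non-unit rules of {D, P, S} → DS | Dj | DjP | Pb | b.

S -> b | DjP; D -> b | DS | Pb | DjP; P -> b | DS | Dj | Pb | DjP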